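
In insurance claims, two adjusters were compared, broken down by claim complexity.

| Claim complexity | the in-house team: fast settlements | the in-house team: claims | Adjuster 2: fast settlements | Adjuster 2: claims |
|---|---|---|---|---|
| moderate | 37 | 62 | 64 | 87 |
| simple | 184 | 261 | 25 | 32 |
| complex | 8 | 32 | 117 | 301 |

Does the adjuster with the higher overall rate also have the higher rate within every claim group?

Moderate: the in-house team 37/62 = 59.7%, Adjuster 2 64/87 = 73.6% → Adjuster 2
Simple: the in-house team 184/261 = 70.5%, Adjuster 2 25/32 = 78.1% → Adjuster 2
Complex: the in-house team 8/32 = 25.0%, Adjuster 2 117/301 = 38.9% → Adjuster 2
Overall: the in-house team 229/355 = 64.5%, Adjuster 2 206/420 = 49.0% → the in-house team
Adjuster 2 wins each claim group but the in-house team wins overall — the comparison reverses. Adjuster 2's claims skew toward complex, which has a lower base rate.

No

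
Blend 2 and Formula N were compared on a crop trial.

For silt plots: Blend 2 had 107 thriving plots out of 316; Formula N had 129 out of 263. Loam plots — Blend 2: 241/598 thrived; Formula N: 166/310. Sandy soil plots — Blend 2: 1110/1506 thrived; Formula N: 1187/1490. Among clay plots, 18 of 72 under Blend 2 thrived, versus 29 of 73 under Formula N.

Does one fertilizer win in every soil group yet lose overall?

No

Silt: Blend 2 107/316 = 33.9%, Formula N 129/263 = 49.0% → Formula N
Loam: Blend 2 241/598 = 40.3%, Formula N 166/310 = 53.5% → Formula N
Sandy soil: Blend 2 1110/1506 = 73.7%, Formula N 1187/1490 = 79.7% → Formula N
Clay: Blend 2 18/72 = 25.0%, Formula N 29/73 = 39.7% → Formula N
Overall: Blend 2 1476/2492 = 59.2%, Formula N 1511/2136 = 70.7% → Formula N
Formula N wins overall and in every soil group — no reversal.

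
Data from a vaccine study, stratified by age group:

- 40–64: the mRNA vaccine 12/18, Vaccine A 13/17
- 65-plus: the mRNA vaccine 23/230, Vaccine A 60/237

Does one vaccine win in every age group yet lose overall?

No

40–64: the mRNA vaccine 12/18 = 66.7%, Vaccine A 13/17 = 76.5% → Vaccine A
65-plus: the mRNA vaccine 23/230 = 10.0%, Vaccine A 60/237 = 25.3% → Vaccine A
Overall: the mRNA vaccine 35/248 = 14.1%, Vaccine A 73/254 = 28.7% → Vaccine A
Vaccine A wins overall and in every age group — no reversal.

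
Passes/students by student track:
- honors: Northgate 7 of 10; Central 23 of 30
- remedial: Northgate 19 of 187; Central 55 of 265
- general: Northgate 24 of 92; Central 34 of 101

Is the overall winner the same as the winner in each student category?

Honors: Northgate 7/10 = 70.0%, Central 23/30 = 76.7% → Central
Remedial: Northgate 19/187 = 10.2%, Central 55/265 = 20.8% → Central
General: Northgate 24/92 = 26.1%, Central 34/101 = 33.7% → Central
Overall: Northgate 50/289 = 17.3%, Central 112/396 = 28.3% → Central
Central wins overall and in every student group — no reversal.

Yes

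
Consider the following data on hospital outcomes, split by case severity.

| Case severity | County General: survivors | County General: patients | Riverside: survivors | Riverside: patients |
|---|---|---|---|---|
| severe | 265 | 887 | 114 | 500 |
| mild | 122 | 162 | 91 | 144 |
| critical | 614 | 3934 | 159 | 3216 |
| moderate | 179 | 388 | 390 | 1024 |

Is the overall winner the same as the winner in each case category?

Yes

Severe: County General 265/887 = 29.9%, Riverside 114/500 = 22.8% → County General
Mild: County General 122/162 = 75.3%, Riverside 91/144 = 63.2% → County General
Critical: County General 614/3934 = 15.6%, Riverside 159/3216 = 4.9% → County General
Moderate: County General 179/388 = 46.1%, Riverside 390/1024 = 38.1% → County General
Overall: County General 1180/5371 = 22.0%, Riverside 754/4884 = 15.4% → County General
County General wins overall and in every case group — no reversal.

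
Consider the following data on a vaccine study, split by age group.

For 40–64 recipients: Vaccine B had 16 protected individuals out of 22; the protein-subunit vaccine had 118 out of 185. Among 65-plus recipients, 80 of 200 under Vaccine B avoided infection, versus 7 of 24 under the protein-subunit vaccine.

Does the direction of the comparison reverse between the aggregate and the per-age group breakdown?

Yes

40–64: Vaccine B 16/22 = 72.7%, the protein-subunit vaccine 118/185 = 63.8% → Vaccine B
65-plus: Vaccine B 80/200 = 40.0%, the protein-subunit vaccine 7/24 = 29.2% → Vaccine B
Overall: Vaccine B 96/222 = 43.2%, the protein-subunit vaccine 125/209 = 59.8% → the protein-subunit vaccine
Vaccine B wins each age group but the protein-subunit vaccine wins overall — the comparison reverses. Vaccine B's recipients skew toward 65-plus, which has a lower base rate.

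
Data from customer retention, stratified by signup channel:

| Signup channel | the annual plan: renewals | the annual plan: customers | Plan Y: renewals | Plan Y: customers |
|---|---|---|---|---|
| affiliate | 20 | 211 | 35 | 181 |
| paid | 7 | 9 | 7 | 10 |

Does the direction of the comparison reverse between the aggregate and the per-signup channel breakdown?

Affiliate: the annual plan 20/211 = 9.5%, Plan Y 35/181 = 19.3% → Plan Y
Paid: the annual plan 7/9 = 77.8%, Plan Y 7/10 = 70.0% → the annual plan
Overall: the annual plan 27/220 = 12.3%, Plan Y 42/191 = 22.0% → Plan Y
Neither sweeps: the annual plan wins 1 of 2 groups, Plan Y wins 1. Plan Y wins overall but not every group — no Simpson reversal.

No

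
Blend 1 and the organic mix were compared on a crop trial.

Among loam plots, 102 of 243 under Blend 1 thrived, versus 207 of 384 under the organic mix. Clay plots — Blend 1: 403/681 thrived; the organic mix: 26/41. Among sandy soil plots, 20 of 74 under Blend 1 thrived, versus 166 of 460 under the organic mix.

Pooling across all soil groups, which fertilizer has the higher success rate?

Loam: Blend 1 102/243 = 42.0%, the organic mix 207/384 = 53.9% → the organic mix
Clay: Blend 1 403/681 = 59.2%, the organic mix 26/41 = 63.4% → the organic mix
Sandy soil: Blend 1 20/74 = 27.0%, the organic mix 166/460 = 36.1% → the organic mix
Overall: Blend 1 525/998 = 52.6%, the organic mix 399/885 = 45.1% → Blend 1
(The organic mix wins every soil group but Blend 1 wins overall — the organic mix's plots skew toward the low-rate sandy soil group.)

Blend 1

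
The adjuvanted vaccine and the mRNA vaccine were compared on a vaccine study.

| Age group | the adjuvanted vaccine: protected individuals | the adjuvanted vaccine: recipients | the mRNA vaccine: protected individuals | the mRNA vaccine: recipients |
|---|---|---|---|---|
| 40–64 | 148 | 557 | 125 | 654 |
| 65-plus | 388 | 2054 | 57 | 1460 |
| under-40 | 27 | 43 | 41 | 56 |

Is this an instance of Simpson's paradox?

40–64: the adjuvanted vaccine 148/557 = 26.6%, the mRNA vaccine 125/654 = 19.1% → the adjuvanted vaccine
65-plus: the adjuvanted vaccine 388/2054 = 18.9%, the mRNA vaccine 57/1460 = 3.9% → the adjuvanted vaccine
Under-40: the adjuvanted vaccine 27/43 = 62.8%, the mRNA vaccine 41/56 = 73.2% → the mRNA vaccine
Overall: the adjuvanted vaccine 563/2654 = 21.2%, the mRNA vaccine 223/2170 = 10.3% → the adjuvanted vaccine
Neither sweeps: the adjuvanted vaccine wins 2 of 3 groups, the mRNA vaccine wins 1. The adjuvanted vaccine wins overall but not every group — no Simpson reversal.

No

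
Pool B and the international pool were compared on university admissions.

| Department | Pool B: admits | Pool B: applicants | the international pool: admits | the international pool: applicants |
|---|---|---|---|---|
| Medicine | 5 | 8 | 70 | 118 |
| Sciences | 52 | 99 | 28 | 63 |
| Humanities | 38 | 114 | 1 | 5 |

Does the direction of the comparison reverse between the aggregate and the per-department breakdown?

Yes

Medicine: Pool B 5/8 = 62.5%, the international pool 70/118 = 59.3% → Pool B
Sciences: Pool B 52/99 = 52.5%, the international pool 28/63 = 44.4% → Pool B
Humanities: Pool B 38/114 = 33.3%, the international pool 1/5 = 20.0% → Pool B
Overall: Pool B 95/221 = 43.0%, the international pool 99/186 = 53.2% → the international pool
Pool B wins each department group but the international pool wins overall — the comparison reverses. Pool B's applicants skew toward Humanities, which has a lower base rate.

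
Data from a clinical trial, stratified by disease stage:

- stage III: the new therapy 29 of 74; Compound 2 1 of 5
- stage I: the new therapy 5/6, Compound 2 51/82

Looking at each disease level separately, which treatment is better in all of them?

Stage III: the new therapy 29/74 = 39.2%, Compound 2 1/5 = 20.0% → the new therapy
Stage I: the new therapy 5/6 = 83.3%, Compound 2 51/82 = 62.2% → the new therapy
The new therapy has the higher rate in both groups.

the new therapy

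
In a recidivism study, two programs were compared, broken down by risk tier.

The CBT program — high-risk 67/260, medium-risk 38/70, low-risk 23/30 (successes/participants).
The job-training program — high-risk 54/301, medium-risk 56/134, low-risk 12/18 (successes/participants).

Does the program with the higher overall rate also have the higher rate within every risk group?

High-risk: the CBT program 67/260 = 25.8%, the job-training program 54/301 = 17.9% → the CBT program
Medium-risk: the CBT program 38/70 = 54.3%, the job-training program 56/134 = 41.8% → the CBT program
Low-risk: the CBT program 23/30 = 76.7%, the job-training program 12/18 = 66.7% → the CBT program
Overall: the CBT program 128/360 = 35.6%, the job-training program 122/453 = 26.9% → the CBT program
The CBT program wins overall and in every risk group — no reversal.

Yes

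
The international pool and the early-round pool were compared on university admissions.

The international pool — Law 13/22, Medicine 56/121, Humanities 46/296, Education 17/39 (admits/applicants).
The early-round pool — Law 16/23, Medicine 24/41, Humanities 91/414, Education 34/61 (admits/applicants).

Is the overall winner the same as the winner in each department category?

Law: the international pool 13/22 = 59.1%, the early-round pool 16/23 = 69.6% → the early-round pool
Medicine: the international pool 56/121 = 46.3%, the early-round pool 24/41 = 58.5% → the early-round pool
Humanities: the international pool 46/296 = 15.5%, the early-round pool 91/414 = 22.0% → the early-round pool
Education: the international pool 17/39 = 43.6%, the early-round pool 34/61 = 55.7% → the early-round pool
Overall: the international pool 132/478 = 27.6%, the early-round pool 165/539 = 30.6% → the early-round pool
The early-round pool wins overall and in every department group — no reversal.

Yes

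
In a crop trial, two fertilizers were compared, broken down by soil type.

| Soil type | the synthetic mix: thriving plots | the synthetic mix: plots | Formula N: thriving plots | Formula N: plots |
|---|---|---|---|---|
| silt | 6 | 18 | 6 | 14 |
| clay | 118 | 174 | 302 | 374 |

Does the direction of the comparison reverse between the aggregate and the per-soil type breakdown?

No

Silt: the synthetic mix 6/18 = 33.3%, Formula N 6/14 = 42.9% → Formula N
Clay: the synthetic mix 118/174 = 67.8%, Formula N 302/374 = 80.7% → Formula N
Overall: the synthetic mix 124/192 = 64.6%, Formula N 308/388 = 79.4% → Formula N
Formula N wins overall and in every soil group — no reversal.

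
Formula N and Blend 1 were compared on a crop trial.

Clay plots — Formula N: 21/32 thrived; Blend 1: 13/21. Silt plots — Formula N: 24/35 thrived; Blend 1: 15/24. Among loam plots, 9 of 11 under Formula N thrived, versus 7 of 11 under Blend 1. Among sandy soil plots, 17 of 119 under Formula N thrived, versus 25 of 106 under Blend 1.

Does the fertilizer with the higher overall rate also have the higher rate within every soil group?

No

Clay: Formula N 21/32 = 65.6%, Blend 1 13/21 = 61.9% → Formula N
Silt: Formula N 24/35 = 68.6%, Blend 1 15/24 = 62.5% → Formula N
Loam: Formula N 9/11 = 81.8%, Blend 1 7/11 = 63.6% → Formula N
Sandy soil: Formula N 17/119 = 14.3%, Blend 1 25/106 = 23.6% → Blend 1
Overall: Formula N 71/197 = 36.0%, Blend 1 60/162 = 37.0% → Blend 1
Neither sweeps: Formula N wins 3 of 4 groups, Blend 1 wins 1. Blend 1 wins overall but not every group — no Simpson reversal.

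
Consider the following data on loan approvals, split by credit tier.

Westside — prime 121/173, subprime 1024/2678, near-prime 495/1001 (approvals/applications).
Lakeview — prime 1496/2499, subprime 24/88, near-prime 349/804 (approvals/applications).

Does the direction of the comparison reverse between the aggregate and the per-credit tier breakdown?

Prime: Westside 121/173 = 69.9%, Lakeview 1496/2499 = 59.9% → Westside
Subprime: Westside 1024/2678 = 38.2%, Lakeview 24/88 = 27.3% → Westside
Near-prime: Westside 495/1001 = 49.5%, Lakeview 349/804 = 43.4% → Westside
Overall: Westside 1640/3852 = 42.6%, Lakeview 1869/3391 = 55.1% → Lakeview
Westside wins each credit group but Lakeview wins overall — the comparison reverses. Westside's applications skew toward subprime, which has a lower base rate.

Yes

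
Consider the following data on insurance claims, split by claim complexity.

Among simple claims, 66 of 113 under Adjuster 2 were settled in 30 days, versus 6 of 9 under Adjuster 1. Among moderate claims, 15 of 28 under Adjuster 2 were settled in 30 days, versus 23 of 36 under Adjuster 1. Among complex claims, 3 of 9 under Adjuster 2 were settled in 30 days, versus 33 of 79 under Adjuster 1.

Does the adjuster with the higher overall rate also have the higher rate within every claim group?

No

Simple: Adjuster 2 66/113 = 58.4%, Adjuster 1 6/9 = 66.7% → Adjuster 1
Moderate: Adjuster 2 15/28 = 53.6%, Adjuster 1 23/36 = 63.9% → Adjuster 1
Complex: Adjuster 2 3/9 = 33.3%, Adjuster 1 33/79 = 41.8% → Adjuster 1
Overall: Adjuster 2 84/150 = 56.0%, Adjuster 1 62/124 = 50.0% → Adjuster 2
Adjuster 1 wins each claim group but Adjuster 2 wins overall — the comparison reverses. Adjuster 1's claims skew toward complex, which has a lower base rate.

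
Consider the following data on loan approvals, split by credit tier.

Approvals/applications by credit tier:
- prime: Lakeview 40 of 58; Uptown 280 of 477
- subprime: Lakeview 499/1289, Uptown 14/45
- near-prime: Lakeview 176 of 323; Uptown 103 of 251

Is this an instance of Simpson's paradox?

Yes

Prime: Lakeview 40/58 = 69.0%, Uptown 280/477 = 58.7% → Lakeview
Subprime: Lakeview 499/1289 = 38.7%, Uptown 14/45 = 31.1% → Lakeview
Near-prime: Lakeview 176/323 = 54.5%, Uptown 103/251 = 41.0% → Lakeview
Overall: Lakeview 715/1670 = 42.8%, Uptown 397/773 = 51.4% → Uptown
Lakeview wins each credit group but Uptown wins overall — the comparison reverses. Lakeview's applications skew toward subprime, which has a lower base rate.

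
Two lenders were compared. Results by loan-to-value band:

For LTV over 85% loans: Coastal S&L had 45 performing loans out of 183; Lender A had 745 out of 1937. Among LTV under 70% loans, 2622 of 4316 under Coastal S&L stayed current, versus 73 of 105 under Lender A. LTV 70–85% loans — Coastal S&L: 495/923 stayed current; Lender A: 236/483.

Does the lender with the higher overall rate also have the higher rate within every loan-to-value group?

LTV over 85%: Coastal S&L 45/183 = 24.6%, Lender A 745/1937 = 38.5% → Lender A
LTV under 70%: Coastal S&L 2622/4316 = 60.8%, Lender A 73/105 = 69.5% → Lender A
LTV 70–85%: Coastal S&L 495/923 = 53.6%, Lender A 236/483 = 48.9% → Coastal S&L
Overall: Coastal S&L 3162/5422 = 58.3%, Lender A 1054/2525 = 41.7% → Coastal S&L
Neither sweeps: Coastal S&L wins 1 of 3 groups, Lender A wins 2. Coastal S&L wins overall but not every group — no Simpson reversal.

No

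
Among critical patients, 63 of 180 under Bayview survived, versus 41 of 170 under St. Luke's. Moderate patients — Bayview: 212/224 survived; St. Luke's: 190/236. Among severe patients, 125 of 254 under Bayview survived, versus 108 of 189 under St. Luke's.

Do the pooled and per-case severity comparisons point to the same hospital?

Critical: Bayview 63/180 = 35.0%, St. Luke's 41/170 = 24.1% → Bayview
Moderate: Bayview 212/224 = 94.6%, St. Luke's 190/236 = 80.5% → Bayview
Severe: Bayview 125/254 = 49.2%, St. Luke's 108/189 = 57.1% → St. Luke's
Overall: Bayview 400/658 = 60.8%, St. Luke's 339/595 = 57.0% → Bayview
Neither sweeps: Bayview wins 2 of 3 groups, St. Luke's wins 1. Bayview wins overall but not every group — no Simpson reversal.

No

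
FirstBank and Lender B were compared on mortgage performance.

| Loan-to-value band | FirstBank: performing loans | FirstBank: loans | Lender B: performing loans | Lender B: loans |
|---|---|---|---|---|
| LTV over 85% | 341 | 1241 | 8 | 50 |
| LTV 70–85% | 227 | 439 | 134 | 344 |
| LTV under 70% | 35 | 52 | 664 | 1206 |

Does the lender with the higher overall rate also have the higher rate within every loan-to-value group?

No

LTV over 85%: FirstBank 341/1241 = 27.5%, Lender B 8/50 = 16.0% → FirstBank
LTV 70–85%: FirstBank 227/439 = 51.7%, Lender B 134/344 = 39.0% → FirstBank
LTV under 70%: FirstBank 35/52 = 67.3%, Lender B 664/1206 = 55.1% → FirstBank
Overall: FirstBank 603/1732 = 34.8%, Lender B 806/1600 = 50.4% → Lender B
FirstBank wins each loan-to-value group but Lender B wins overall — the comparison reverses. FirstBank's loans skew toward LTV over 85%, which has a lower base rate.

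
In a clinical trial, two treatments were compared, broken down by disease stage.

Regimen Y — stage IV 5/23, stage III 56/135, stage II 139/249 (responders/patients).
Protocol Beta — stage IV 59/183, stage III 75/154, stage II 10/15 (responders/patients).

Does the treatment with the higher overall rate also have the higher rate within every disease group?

No

Stage IV: Regimen Y 5/23 = 21.7%, Protocol Beta 59/183 = 32.2% → Protocol Beta
Stage III: Regimen Y 56/135 = 41.5%, Protocol Beta 75/154 = 48.7% → Protocol Beta
Stage II: Regimen Y 139/249 = 55.8%, Protocol Beta 10/15 = 66.7% → Protocol Beta
Overall: Regimen Y 200/407 = 49.1%, Protocol Beta 144/352 = 40.9% → Regimen Y
Protocol Beta wins each disease group but Regimen Y wins overall — the comparison reverses. Protocol Beta's patients skew toward stage IV, which has a lower base rate.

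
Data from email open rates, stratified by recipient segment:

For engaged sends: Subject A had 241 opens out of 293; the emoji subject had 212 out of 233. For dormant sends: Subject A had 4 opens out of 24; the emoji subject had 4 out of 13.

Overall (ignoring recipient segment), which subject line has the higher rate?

Engaged: Subject A 241/293 = 82.3%, the emoji subject 212/233 = 91.0% → the emoji subject
Dormant: Subject A 4/24 = 16.7%, the emoji subject 4/13 = 30.8% → the emoji subject
Overall: Subject A 245/317 = 77.3%, the emoji subject 216/246 = 87.8% → the emoji subject

the emoji subject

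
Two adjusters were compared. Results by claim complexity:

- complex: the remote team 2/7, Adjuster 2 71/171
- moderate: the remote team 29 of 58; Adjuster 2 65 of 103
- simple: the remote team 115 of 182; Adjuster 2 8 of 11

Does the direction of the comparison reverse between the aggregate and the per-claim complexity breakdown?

Complex: the remote team 2/7 = 28.6%, Adjuster 2 71/171 = 41.5% → Adjuster 2
Moderate: the remote team 29/58 = 50.0%, Adjuster 2 65/103 = 63.1% → Adjuster 2
Simple: the remote team 115/182 = 63.2%, Adjuster 2 8/11 = 72.7% → Adjuster 2
Overall: the remote team 146/247 = 59.1%, Adjuster 2 144/285 = 50.5% → the remote team
Adjuster 2 wins each claim group but the remote team wins overall — the comparison reverses. Adjuster 2's claims skew toward complex, which has a lower base rate.

Yes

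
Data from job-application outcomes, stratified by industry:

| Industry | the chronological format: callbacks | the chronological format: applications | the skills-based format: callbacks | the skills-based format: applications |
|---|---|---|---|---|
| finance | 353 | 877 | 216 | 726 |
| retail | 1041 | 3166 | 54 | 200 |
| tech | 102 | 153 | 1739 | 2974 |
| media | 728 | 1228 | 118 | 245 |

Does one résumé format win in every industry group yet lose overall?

Finance: the chronological format 353/877 = 40.3%, the skills-based format 216/726 = 29.8% → the chronological format
Retail: the chronological format 1041/3166 = 32.9%, the skills-based format 54/200 = 27.0% → the chronological format
Tech: the chronological format 102/153 = 66.7%, the skills-based format 1739/2974 = 58.5% → the chronological format
Media: the chronological format 728/1228 = 59.3%, the skills-based format 118/245 = 48.2% → the chronological format
Overall: the chronological format 2224/5424 = 41.0%, the skills-based format 2127/4145 = 51.3% → the skills-based format
The chronological format wins each industry group but the skills-based format wins overall — the comparison reverses. The chronological format's applications skew toward retail, which has a lower base rate.

Yes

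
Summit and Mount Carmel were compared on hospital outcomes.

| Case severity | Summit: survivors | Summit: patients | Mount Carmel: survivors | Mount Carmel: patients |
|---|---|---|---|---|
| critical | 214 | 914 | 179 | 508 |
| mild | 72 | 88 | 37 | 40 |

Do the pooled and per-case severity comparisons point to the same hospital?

Yes

Critical: Summit 214/914 = 23.4%, Mount Carmel 179/508 = 35.2% → Mount Carmel
Mild: Summit 72/88 = 81.8%, Mount Carmel 37/40 = 92.5% → Mount Carmel
Overall: Summit 286/1002 = 28.5%, Mount Carmel 216/548 = 39.4% → Mount Carmel
Mount Carmel wins overall and in every case group — no reversal.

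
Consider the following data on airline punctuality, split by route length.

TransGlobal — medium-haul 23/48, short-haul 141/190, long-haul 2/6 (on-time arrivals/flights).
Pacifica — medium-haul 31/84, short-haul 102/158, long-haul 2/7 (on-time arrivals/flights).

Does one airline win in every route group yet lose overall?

No

Medium-haul: TransGlobal 23/48 = 47.9%, Pacifica 31/84 = 36.9% → TransGlobal
Short-haul: TransGlobal 141/190 = 74.2%, Pacifica 102/158 = 64.6% → TransGlobal
Long-haul: TransGlobal 2/6 = 33.3%, Pacifica 2/7 = 28.6% → TransGlobal
Overall: TransGlobal 166/244 = 68.0%, Pacifica 135/249 = 54.2% → TransGlobal
TransGlobal wins overall and in every route group — no reversal.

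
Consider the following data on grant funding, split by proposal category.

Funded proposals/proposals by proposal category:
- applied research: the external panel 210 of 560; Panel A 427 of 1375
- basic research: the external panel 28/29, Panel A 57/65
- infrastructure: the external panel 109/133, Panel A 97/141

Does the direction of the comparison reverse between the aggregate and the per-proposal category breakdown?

Applied research: the external panel 210/560 = 37.5%, Panel A 427/1375 = 31.1% → the external panel
Basic research: the external panel 28/29 = 96.6%, Panel A 57/65 = 87.7% → the external panel
Infrastructure: the external panel 109/133 = 82.0%, Panel A 97/141 = 68.8% → the external panel
Overall: the external panel 347/722 = 48.1%, Panel A 581/1581 = 36.7% → the external panel
The external panel wins overall and in every proposal group — no reversal.

No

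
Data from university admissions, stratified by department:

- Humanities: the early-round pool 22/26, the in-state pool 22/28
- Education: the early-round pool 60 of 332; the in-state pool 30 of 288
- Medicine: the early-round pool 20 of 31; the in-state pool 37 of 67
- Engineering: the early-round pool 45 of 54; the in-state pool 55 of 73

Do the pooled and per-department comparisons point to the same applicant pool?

Yes

Humanities: the early-round pool 22/26 = 84.6%, the in-state pool 22/28 = 78.6% → the early-round pool
Education: the early-round pool 60/332 = 18.1%, the in-state pool 30/288 = 10.4% → the early-round pool
Medicine: the early-round pool 20/31 = 64.5%, the in-state pool 37/67 = 55.2% → the early-round pool
Engineering: the early-round pool 45/54 = 83.3%, the in-state pool 55/73 = 75.3% → the early-round pool
Overall: the early-round pool 147/443 = 33.2%, the in-state pool 144/456 = 31.6% → the early-round pool
The early-round pool wins overall and in every department group — no reversal.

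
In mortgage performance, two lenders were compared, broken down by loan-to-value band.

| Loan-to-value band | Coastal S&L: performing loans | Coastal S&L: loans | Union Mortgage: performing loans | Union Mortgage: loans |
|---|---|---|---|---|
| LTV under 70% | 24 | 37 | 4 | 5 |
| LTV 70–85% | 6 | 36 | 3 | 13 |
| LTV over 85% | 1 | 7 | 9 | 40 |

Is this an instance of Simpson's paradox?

LTV under 70%: Coastal S&L 24/37 = 64.9%, Union Mortgage 4/5 = 80.0% → Union Mortgage
LTV 70–85%: Coastal S&L 6/36 = 16.7%, Union Mortgage 3/13 = 23.1% → Union Mortgage
LTV over 85%: Coastal S&L 1/7 = 14.3%, Union Mortgage 9/40 = 22.5% → Union Mortgage
Overall: Coastal S&L 31/80 = 38.8%, Union Mortgage 16/58 = 27.6% → Coastal S&L
Union Mortgage wins each loan-to-value group but Coastal S&L wins overall — the comparison reverses. Union Mortgage's loans skew toward LTV over 85%, which has a lower base rate.

Yes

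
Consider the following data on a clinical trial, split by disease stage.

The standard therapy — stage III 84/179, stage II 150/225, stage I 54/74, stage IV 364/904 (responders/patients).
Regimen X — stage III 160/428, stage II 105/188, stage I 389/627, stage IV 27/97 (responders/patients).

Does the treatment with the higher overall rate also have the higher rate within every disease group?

Stage III: the standard therapy 84/179 = 46.9%, Regimen X 160/428 = 37.4% → the standard therapy
Stage II: the standard therapy 150/225 = 66.7%, Regimen X 105/188 = 55.9% → the standard therapy
Stage I: the standard therapy 54/74 = 73.0%, Regimen X 389/627 = 62.0% → the standard therapy
Stage IV: the standard therapy 364/904 = 40.3%, Regimen X 27/97 = 27.8% → the standard therapy
Overall: the standard therapy 652/1382 = 47.2%, Regimen X 681/1340 = 50.8% → Regimen X
The standard therapy wins each disease group but Regimen X wins overall — the comparison reverses. The standard therapy's patients skew toward stage IV, which has a lower base rate.

No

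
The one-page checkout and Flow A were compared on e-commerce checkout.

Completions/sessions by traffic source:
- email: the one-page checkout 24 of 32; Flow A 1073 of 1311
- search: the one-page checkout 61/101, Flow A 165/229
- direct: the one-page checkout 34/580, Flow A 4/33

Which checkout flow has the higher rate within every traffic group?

Email: the one-page checkout 24/32 = 75.0%, Flow A 1073/1311 = 81.8% → Flow A
Search: the one-page checkout 61/101 = 60.4%, Flow A 165/229 = 72.1% → Flow A
Direct: the one-page checkout 34/580 = 5.9%, Flow A 4/33 = 12.1% → Flow A
Flow A has the higher rate in all 3 groups.

Flow A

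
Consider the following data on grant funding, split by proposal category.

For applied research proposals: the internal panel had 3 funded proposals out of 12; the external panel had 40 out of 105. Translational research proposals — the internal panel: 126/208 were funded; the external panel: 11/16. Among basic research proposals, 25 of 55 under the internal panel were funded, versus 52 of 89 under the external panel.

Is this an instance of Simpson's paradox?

Yes

Applied research: the internal panel 3/12 = 25.0%, the external panel 40/105 = 38.1% → the external panel
Translational research: the internal panel 126/208 = 60.6%, the external panel 11/16 = 68.8% → the external panel
Basic research: the internal panel 25/55 = 45.5%, the external panel 52/89 = 58.4% → the external panel
Overall: the internal panel 154/275 = 56.0%, the external panel 103/210 = 49.0% → the internal panel
The external panel wins each proposal group but the internal panel wins overall — the comparison reverses. The external panel's proposals skew toward applied research, which has a lower base rate.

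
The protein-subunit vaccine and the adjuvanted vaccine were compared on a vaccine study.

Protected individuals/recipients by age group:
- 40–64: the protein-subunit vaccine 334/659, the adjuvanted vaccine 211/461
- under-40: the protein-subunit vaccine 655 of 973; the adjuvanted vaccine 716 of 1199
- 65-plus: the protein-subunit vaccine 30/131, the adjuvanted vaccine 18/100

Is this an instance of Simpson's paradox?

40–64: the protein-subunit vaccine 334/659 = 50.7%, the adjuvanted vaccine 211/461 = 45.8% → the protein-subunit vaccine
Under-40: the protein-subunit vaccine 655/973 = 67.3%, the adjuvanted vaccine 716/1199 = 59.7% → the protein-subunit vaccine
65-plus: the protein-subunit vaccine 30/131 = 22.9%, the adjuvanted vaccine 18/100 = 18.0% → the protein-subunit vaccine
Overall: the protein-subunit vaccine 1019/1763 = 57.8%, the adjuvanted vaccine 945/1760 = 53.7% → the protein-subunit vaccine
The protein-subunit vaccine wins overall and in every age group — no reversal.

No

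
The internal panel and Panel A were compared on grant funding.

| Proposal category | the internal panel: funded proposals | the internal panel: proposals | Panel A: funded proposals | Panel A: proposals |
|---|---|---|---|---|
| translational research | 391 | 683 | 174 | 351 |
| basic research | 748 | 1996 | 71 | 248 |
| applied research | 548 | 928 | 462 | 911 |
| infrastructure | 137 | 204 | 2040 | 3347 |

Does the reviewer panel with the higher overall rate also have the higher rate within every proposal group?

Translational research: the internal panel 391/683 = 57.2%, Panel A 174/351 = 49.6% → the internal panel
Basic research: the internal panel 748/1996 = 37.5%, Panel A 71/248 = 28.6% → the internal panel
Applied research: the internal panel 548/928 = 59.1%, Panel A 462/911 = 50.7% → the internal panel
Infrastructure: the internal panel 137/204 = 67.2%, Panel A 2040/3347 = 61.0% → the internal panel
Overall: the internal panel 1824/3811 = 47.9%, Panel A 2747/4857 = 56.6% → Panel A
The internal panel wins each proposal group but Panel A wins overall — the comparison reverses. The internal panel's proposals skew toward basic research, which has a lower base rate.

No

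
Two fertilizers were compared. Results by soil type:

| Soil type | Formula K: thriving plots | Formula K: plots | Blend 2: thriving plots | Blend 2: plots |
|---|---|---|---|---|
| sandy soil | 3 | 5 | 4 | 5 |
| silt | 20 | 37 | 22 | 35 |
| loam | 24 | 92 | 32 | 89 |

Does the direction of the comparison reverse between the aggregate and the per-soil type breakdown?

No

Sandy soil: Formula K 3/5 = 60.0%, Blend 2 4/5 = 80.0% → Blend 2
Silt: Formula K 20/37 = 54.1%, Blend 2 22/35 = 62.9% → Blend 2
Loam: Formula K 24/92 = 26.1%, Blend 2 32/89 = 36.0% → Blend 2
Overall: Formula K 47/134 = 35.1%, Blend 2 58/129 = 45.0% → Blend 2
Blend 2 wins overall and in every soil group — no reversal.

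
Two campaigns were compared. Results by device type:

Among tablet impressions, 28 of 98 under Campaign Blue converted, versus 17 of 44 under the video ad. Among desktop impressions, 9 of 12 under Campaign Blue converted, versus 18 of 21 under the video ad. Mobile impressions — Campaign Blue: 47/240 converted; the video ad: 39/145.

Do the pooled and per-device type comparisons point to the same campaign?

Tablet: Campaign Blue 28/98 = 28.6%, the video ad 17/44 = 38.6% → the video ad
Desktop: Campaign Blue 9/12 = 75.0%, the video ad 18/21 = 85.7% → the video ad
Mobile: Campaign Blue 47/240 = 19.6%, the video ad 39/145 = 26.9% → the video ad
Overall: Campaign Blue 84/350 = 24.0%, the video ad 74/210 = 35.2% → the video ad
The video ad wins overall and in every device group — no reversal.

Yes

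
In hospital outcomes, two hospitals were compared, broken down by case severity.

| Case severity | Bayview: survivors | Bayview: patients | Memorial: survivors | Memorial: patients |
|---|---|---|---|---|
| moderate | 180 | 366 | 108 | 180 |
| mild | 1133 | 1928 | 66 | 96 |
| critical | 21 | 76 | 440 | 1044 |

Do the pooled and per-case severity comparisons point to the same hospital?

Moderate: Bayview 180/366 = 49.2%, Memorial 108/180 = 60.0% → Memorial
Mild: Bayview 1133/1928 = 58.8%, Memorial 66/96 = 68.8% → Memorial
Critical: Bayview 21/76 = 27.6%, Memorial 440/1044 = 42.1% → Memorial
Overall: Bayview 1334/2370 = 56.3%, Memorial 614/1320 = 46.5% → Bayview
Memorial wins each case group but Bayview wins overall — the comparison reverses. Memorial's patients skew toward critical, which has a lower base rate.

No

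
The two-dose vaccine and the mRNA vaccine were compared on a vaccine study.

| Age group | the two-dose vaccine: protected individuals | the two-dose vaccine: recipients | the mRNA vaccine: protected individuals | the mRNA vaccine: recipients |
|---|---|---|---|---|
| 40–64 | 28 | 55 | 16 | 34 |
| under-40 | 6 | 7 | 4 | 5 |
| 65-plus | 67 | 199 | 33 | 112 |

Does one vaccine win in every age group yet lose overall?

No

40–64: the two-dose vaccine 28/55 = 50.9%, the mRNA vaccine 16/34 = 47.1% → the two-dose vaccine
Under-40: the two-dose vaccine 6/7 = 85.7%, the mRNA vaccine 4/5 = 80.0% → the two-dose vaccine
65-plus: the two-dose vaccine 67/199 = 33.7%, the mRNA vaccine 33/112 = 29.5% → the two-dose vaccine
Overall: the two-dose vaccine 101/261 = 38.7%, the mRNA vaccine 53/151 = 35.1% → the two-dose vaccine
The two-dose vaccine wins overall and in every age group — no reversal.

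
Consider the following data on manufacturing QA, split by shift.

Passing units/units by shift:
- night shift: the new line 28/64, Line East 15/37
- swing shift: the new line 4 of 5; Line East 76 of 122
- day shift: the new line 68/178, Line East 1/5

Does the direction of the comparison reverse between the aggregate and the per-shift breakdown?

Yes

Night shift: the new line 28/64 = 43.8%, Line East 15/37 = 40.5% → the new line
Swing shift: the new line 4/5 = 80.0%, Line East 76/122 = 62.3% → the new line
Day shift: the new line 68/178 = 38.2%, Line East 1/5 = 20.0% → the new line
Overall: the new line 100/247 = 40.5%, Line East 92/164 = 56.1% → Line East
The new line wins each shift group but Line East wins overall — the comparison reverses. The new line's units skew toward day shift, which has a lower base rate.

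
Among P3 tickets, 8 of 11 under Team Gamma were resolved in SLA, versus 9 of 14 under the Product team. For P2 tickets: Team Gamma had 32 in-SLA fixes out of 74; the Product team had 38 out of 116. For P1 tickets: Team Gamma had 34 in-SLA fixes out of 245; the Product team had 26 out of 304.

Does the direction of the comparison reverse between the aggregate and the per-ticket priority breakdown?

P3: Team Gamma 8/11 = 72.7%, the Product team 9/14 = 64.3% → Team Gamma
P2: Team Gamma 32/74 = 43.2%, the Product team 38/116 = 32.8% → Team Gamma
P1: Team Gamma 34/245 = 13.9%, the Product team 26/304 = 8.6% → Team Gamma
Overall: Team Gamma 74/330 = 22.4%, the Product team 73/434 = 16.8% → Team Gamma
Team Gamma wins overall and in every ticket group — no reversal.

No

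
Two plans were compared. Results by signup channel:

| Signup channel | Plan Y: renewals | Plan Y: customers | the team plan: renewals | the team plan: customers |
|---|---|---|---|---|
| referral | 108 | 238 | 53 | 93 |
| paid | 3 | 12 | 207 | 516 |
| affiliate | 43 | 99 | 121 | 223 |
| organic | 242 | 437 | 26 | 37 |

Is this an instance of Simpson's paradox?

Yes

Referral: Plan Y 108/238 = 45.4%, the team plan 53/93 = 57.0% → the team plan
Paid: Plan Y 3/12 = 25.0%, the team plan 207/516 = 40.1% → the team plan
Affiliate: Plan Y 43/99 = 43.4%, the team plan 121/223 = 54.3% → the team plan
Organic: Plan Y 242/437 = 55.4%, the team plan 26/37 = 70.3% → the team plan
Overall: Plan Y 396/786 = 50.4%, the team plan 407/869 = 46.8% → Plan Y
The team plan wins each signup group but Plan Y wins overall — the comparison reverses. The team plan's customers skew toward paid, which has a lower base rate.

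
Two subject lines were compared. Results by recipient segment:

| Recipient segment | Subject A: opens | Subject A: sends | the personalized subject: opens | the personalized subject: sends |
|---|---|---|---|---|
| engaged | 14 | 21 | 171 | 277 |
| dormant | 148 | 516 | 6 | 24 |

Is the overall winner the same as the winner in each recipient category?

Engaged: Subject A 14/21 = 66.7%, the personalized subject 171/277 = 61.7% → Subject A
Dormant: Subject A 148/516 = 28.7%, the personalized subject 6/24 = 25.0% → Subject A
Overall: Subject A 162/537 = 30.2%, the personalized subject 177/301 = 58.8% → the personalized subject
Subject A wins each recipient group but the personalized subject wins overall — the comparison reverses. Subject A's sends skew toward dormant, which has a lower base rate.

No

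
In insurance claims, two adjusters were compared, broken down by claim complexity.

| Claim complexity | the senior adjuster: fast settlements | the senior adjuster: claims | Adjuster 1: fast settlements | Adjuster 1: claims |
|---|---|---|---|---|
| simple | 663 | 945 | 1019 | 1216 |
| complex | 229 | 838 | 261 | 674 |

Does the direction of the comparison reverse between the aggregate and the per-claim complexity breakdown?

No

Simple: the senior adjuster 663/945 = 70.2%, Adjuster 1 1019/1216 = 83.8% → Adjuster 1
Complex: the senior adjuster 229/838 = 27.3%, Adjuster 1 261/674 = 38.7% → Adjuster 1
Overall: the senior adjuster 892/1783 = 50.0%, Adjuster 1 1280/1890 = 67.7% → Adjuster 1
Adjuster 1 wins overall and in every claim group — no reversal.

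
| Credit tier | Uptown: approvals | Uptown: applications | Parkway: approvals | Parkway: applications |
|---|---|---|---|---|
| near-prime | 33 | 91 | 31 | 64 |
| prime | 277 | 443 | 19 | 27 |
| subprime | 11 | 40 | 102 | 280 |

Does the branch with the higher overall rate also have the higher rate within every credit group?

Near-prime: Uptown 33/91 = 36.3%, Parkway 31/64 = 48.4% → Parkway
Prime: Uptown 277/443 = 62.5%, Parkway 19/27 = 70.4% → Parkway
Subprime: Uptown 11/40 = 27.5%, Parkway 102/280 = 36.4% → Parkway
Overall: Uptown 321/574 = 55.9%, Parkway 152/371 = 41.0% → Uptown
Parkway wins each credit group but Uptown wins overall — the comparison reverses. Parkway's applications skew toward subprime, which has a lower base rate.

No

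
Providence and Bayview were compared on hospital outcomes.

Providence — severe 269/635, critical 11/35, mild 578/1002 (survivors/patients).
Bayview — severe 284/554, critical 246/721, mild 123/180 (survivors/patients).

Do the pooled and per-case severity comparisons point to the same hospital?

Severe: Providence 269/635 = 42.4%, Bayview 284/554 = 51.3% → Bayview
Critical: Providence 11/35 = 31.4%, Bayview 246/721 = 34.1% → Bayview
Mild: Providence 578/1002 = 57.7%, Bayview 123/180 = 68.3% → Bayview
Overall: Providence 858/1672 = 51.3%, Bayview 653/1455 = 44.9% → Providence
Bayview wins each case group but Providence wins overall — the comparison reverses. Bayview's patients skew toward critical, which has a lower base rate.

No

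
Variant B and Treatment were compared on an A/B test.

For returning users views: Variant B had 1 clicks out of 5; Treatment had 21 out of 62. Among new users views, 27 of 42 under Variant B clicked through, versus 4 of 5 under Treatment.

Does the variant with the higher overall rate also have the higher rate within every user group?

Returning users: Variant B 1/5 = 20.0%, Treatment 21/62 = 33.9% → Treatment
New users: Variant B 27/42 = 64.3%, Treatment 4/5 = 80.0% → Treatment
Overall: Variant B 28/47 = 59.6%, Treatment 25/67 = 37.3% → Variant B
Treatment wins each user group but Variant B wins overall — the comparison reverses. Treatment's views skew toward returning users, which has a lower base rate.

No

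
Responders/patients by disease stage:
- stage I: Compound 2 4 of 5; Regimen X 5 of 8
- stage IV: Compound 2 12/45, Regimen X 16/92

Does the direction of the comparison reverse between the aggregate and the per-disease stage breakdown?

No

Stage I: Compound 2 4/5 = 80.0%, Regimen X 5/8 = 62.5% → Compound 2
Stage IV: Compound 2 12/45 = 26.7%, Regimen X 16/92 = 17.4% → Compound 2
Overall: Compound 2 16/50 = 32.0%, Regimen X 21/100 = 21.0% → Compound 2
Compound 2 wins overall and in every disease group — no reversal.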